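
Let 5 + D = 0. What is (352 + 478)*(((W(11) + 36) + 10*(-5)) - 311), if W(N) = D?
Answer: -273900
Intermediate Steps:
D = -5 (D = -5 + 0 = -5)
W(N) = -5
(352 + 478)*(((W(11) + 36) + 10*(-5)) - 311) = (352 + 478)*(((-5 + 36) + 10*(-5)) - 311) = 830*((31 - 50) - 311) = 830*(-19 - 311) = 830*(-330) = -273900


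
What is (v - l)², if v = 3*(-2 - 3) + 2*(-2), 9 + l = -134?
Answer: 15376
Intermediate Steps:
l = -143 (l = -9 - 134 = -143)
v = -19 (v = 3*(-5) - 4 = -15 - 4 = -19)
(v - l)² = (-19 - 1*(-143))² = (-19 + 143)² = 124² = 15376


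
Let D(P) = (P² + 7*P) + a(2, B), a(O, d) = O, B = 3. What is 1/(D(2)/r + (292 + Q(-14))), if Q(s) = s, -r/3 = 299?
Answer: 897/249346 ≈ 0.0035974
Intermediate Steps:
r = -897 (r = -3*299 = -897)
D(P) = 2 + P² + 7*P (D(P) = (P² + 7*P) + 2 = 2 + P² + 7*P)
1/(D(2)/r + (292 + Q(-14))) = 1/((2 + 2² + 7*2)/(-897) + (292 - 14)) = 1/((2 + 4 + 14)*(-1/897) + 278) = 1/(20*(-1/897) + 278) = 1/(-20/897 + 278) = 1/(249346/897) = 897/249346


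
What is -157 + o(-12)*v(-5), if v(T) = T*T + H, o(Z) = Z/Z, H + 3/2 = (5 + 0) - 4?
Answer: -265/2 ≈ -132.50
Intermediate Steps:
H = -½ (H = -3/2 + ((5 + 0) - 4) = -3/2 + (5 - 4) = -3/2 + 1 = -½ ≈ -0.50000)
o(Z) = 1
v(T) = -½ + T² (v(T) = T*T - ½ = T² - ½ = -½ + T²)
-157 + o(-12)*v(-5) = -157 + 1*(-½ + (-5)²) = -157 + 1*(-½ + 25) = -157 + 1*(49/2) = -157 + 49/2 = -265/2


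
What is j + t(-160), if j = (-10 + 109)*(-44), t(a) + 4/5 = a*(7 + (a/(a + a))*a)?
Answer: 36616/5 ≈ 7323.2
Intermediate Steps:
t(a) = -4/5 + a*(7 + a/2) (t(a) = -4/5 + a*(7 + (a/(a + a))*a) = -4/5 + a*(7 + (a/((2*a)))*a) = -4/5 + a*(7 + (a*(1/(2*a)))*a) = -4/5 + a*(7 + a/2))
j = -4356 (j = 99*(-44) = -4356)
j + t(-160) = -4356 + (-4/5 + (1/2)*(-160)**2 + 7*(-160)) = -4356 + (-4/5 + (1/2)*25600 - 1120) = -4356 + (-4/5 + 12800 - 1120) = -4356 + 58396/5 = 36616/5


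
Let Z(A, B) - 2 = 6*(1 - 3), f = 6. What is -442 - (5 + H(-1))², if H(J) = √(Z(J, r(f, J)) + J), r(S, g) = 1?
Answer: -456 - 10*I*√11 ≈ -456.0 - 33.166*I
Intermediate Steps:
Z(A, B) = -10 (Z(A, B) = 2 + 6*(1 - 3) = 2 + 6*(-2) = 2 - 12 = -10)
H(J) = √(-10 + J)
-442 - (5 + H(-1))² = -442 - (5 + √(-10 - 1))² = -442 - (5 + √(-11))² = -442 - (5 + I*√11)²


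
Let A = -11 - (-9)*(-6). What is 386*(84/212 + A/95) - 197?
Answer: -310319/1007 ≈ -308.16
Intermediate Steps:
A = -65 (A = -11 - 1*54 = -11 - 54 = -65)
386*(84/212 + A/95) - 197 = 386*(84/212 - 65/95) - 197 = 386*(84*(1/212) - 65*1/95) - 197 = 386*(21/53 - 13/19) - 197 = 386*(-290/1007) - 197 = -111940/1007 - 197 = -310319/1007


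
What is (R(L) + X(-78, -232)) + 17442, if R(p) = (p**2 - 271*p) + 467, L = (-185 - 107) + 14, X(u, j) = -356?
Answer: 170175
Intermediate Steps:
L = -278 (L = -292 + 14 = -278)
R(p) = 467 + p**2 - 271*p
(R(L) + X(-78, -232)) + 17442 = ((467 + (-278)**2 - 271*(-278)) - 356) + 17442 = ((467 + 77284 + 75338) - 356) + 17442 = (153089 - 356) + 17442 = 152733 + 17442 = 170175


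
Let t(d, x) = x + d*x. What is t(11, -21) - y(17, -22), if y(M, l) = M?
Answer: -269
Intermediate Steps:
t(11, -21) - y(17, -22) = -21*(1 + 11) - 1*17 = -21*12 - 17 = -252 - 17 = -269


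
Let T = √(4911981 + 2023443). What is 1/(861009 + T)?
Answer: 287003/247109854219 - 8*√108366/741329562657 ≈ 1.1579e-6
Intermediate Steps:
T = 8*√108366 (T = √6935424 = 8*√108366 ≈ 2633.5)
1/(861009 + T) = 1/(861009 + 8*√108366)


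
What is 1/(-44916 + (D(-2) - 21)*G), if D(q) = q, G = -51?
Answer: -1/43743 ≈ -2.2861e-5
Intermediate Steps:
1/(-44916 + (D(-2) - 21)*G) = 1/(-44916 + (-2 - 21)*(-51)) = 1/(-44916 - 23*(-51)) = 1/(-44916 + 1173) = 1/(-43743) = -1/43743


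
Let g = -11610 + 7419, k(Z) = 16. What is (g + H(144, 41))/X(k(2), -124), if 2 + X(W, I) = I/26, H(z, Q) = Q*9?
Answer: 24843/44 ≈ 564.61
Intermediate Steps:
H(z, Q) = 9*Q
X(W, I) = -2 + I/26
g = -4191
(g + H(144, 41))/X(k(2), -124) = (-4191 + 9*41)/(-2 + (1/26)*(-124)) = (-4191 + 369)/(-2 - 62/13) = -3822/(-88/13) = -3822*(-13/88) = 24843/44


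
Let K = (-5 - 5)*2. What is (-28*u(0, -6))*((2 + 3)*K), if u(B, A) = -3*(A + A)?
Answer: 100800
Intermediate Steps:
K = -20 (K = -10*2 = -20)
u(B, A) = -6*A
(-28*u(0, -6))*((2 + 3)*K) = (-(-168)*(-6))*((2 + 3)*(-20)) = (-28*36)*(5*(-20)) = -1008*(-100) = 100800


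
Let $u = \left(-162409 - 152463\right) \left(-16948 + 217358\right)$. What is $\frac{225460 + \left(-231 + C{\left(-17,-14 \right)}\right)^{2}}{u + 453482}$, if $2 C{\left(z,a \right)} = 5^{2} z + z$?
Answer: $- \frac{214882}{31551522019} \approx -6.8105 \cdot 10^{-6}$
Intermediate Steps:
$C{\left(z,a \right)} = 13 z$ ($C{\left(z,a \right)} = \frac{5^{2} z + z}{2} = \frac{25 z + z}{2} = \frac{26 z}{2} = 13 z$)
$u = -63103497520$ ($u = \left(-314872\right) 200410 = -63103497520$)
$\frac{225460 + \left(-231 + C{\left(-17,-14 \right)}\right)^{2}}{u + 453482} = \frac{225460 + \left(-231 + 13 \left(-17\right)\right)^{2}}{-63103497520 + 453482} = \frac{225460 + \left(-231 - 221\right)^{2}}{-63103044038} = \left(225460 + \left(-452\right)^{2}\right) \left(- \frac{1}{63103044038}\right) = \left(225460 + 204304\right) \left(- \frac{1}{63103044038}\right) = 429764 \left(- \frac{1}{63103044038}\right) = - \frac{214882}{31551522019}$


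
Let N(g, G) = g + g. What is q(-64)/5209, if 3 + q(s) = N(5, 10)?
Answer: 7/5209 ≈ 0.0013438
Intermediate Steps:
N(g, G) = 2*g
q(s) = 7 (q(s) = -3 + 2*5 = -3 + 10 = 7)
q(-64)/5209 = 7/5209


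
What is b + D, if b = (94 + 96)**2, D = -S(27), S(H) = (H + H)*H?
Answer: 34642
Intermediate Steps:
S(H) = 2*H**2 (S(H) = (2*H)*H = 2*H**2)
D = -1458 (D = -2*27**2 = -2*729 = -1*1458 = -1458)
b = 36100 (b = 190**2 = 36100)
b + D = 36100 - 1458 = 34642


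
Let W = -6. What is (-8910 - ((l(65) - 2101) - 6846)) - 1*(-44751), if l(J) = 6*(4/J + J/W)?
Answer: 2915421/65 ≈ 44853.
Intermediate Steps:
l(J) = -J + 24/J (l(J) = 6*(4/J + J/(-6)) = 6*(4/J + J*(-⅙)) = 6*(4/J - J/6) = -J + 24/J)
(-8910 - ((l(65) - 2101) - 6846)) - 1*(-44751) = (-8910 - (((-1*65 + 24/65) - 2101) - 6846)) - 1*(-44751) = (-8910 - (((-65 + 24*(1/65)) - 2101) - 6846)) + 44751 = (-8910 - (((-65 + 24/65) - 2101) - 6846)) + 44751 = (-8910 - ((-4201/65 - 2101) - 6846)) + 44751 = (-8910 - (-140766/65 - 6846)) + 44751 = (-8910 - 1*(-585756/65)) + 44751 = (-8910 + 585756/65) + 44751 = 6606/65 + 44751 = 2915421/65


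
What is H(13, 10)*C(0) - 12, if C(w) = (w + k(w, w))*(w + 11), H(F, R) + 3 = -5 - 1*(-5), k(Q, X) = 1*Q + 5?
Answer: -177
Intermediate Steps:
k(Q, X) = 5 + Q (k(Q, X) = Q + 5 = 5 + Q)
H(F, R) = -3 (H(F, R) = -3 + (-5 - 1*(-5)) = -3 + (-5 + 5) = -3 + 0 = -3)
C(w) = (5 + 2*w)*(11 + w) (C(w) = (w + (5 + w))*(w + 11) = (5 + 2*w)*(11 + w))
H(13, 10)*C(0) - 12 = -3*(55 + 2*0**2 + 27*0) - 12 = -3*(55 + 2*0 + 0) - 12 = -3*(55 + 0 + 0) - 12 = -3*55 - 12 = -165 - 12 = -177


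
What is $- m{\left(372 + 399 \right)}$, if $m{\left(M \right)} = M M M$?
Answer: $-458314011$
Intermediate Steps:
$m{\left(M \right)} = M^{3}$ ($m{\left(M \right)} = M^{2} M = M^{3}$)
$- m{\left(372 + 399 \right)} = - \left(372 + 399\right)^{3} = - 771^{3} = \left(-1\right) 458314011 = -458314011$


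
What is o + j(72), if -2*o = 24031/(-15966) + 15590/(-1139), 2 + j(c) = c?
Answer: 2822219609/36370548 ≈ 77.596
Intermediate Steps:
j(c) = -2 + c
o = 276281249/36370548 (o = -(24031/(-15966) + 15590/(-1139))/2 = -(24031*(-1/15966) + 15590*(-1/1139))/2 = -(-24031/15966 - 15590/1139)/2 = -½*(-276281249/18185274) = 276281249/36370548 ≈ 7.5963)
o + j(72) = 276281249/36370548 + (-2 + 72) = 276281249/36370548 + 70 = 2822219609/36370548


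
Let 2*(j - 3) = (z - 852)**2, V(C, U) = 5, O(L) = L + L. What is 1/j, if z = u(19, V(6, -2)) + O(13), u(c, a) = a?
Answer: 2/674047 ≈ 2.9672e-6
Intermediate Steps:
O(L) = 2*L
z = 31 (z = 5 + 2*13 = 5 + 26 = 31)
j = 674047/2 (j = 3 + (31 - 852)**2/2 = 3 + (1/2)*(-821)**2 = 3 + (1/2)*674041 = 3 + 674041/2 = 674047/2 ≈ 3.3702e+5)
1/j = 1/(674047/2) = 2/674047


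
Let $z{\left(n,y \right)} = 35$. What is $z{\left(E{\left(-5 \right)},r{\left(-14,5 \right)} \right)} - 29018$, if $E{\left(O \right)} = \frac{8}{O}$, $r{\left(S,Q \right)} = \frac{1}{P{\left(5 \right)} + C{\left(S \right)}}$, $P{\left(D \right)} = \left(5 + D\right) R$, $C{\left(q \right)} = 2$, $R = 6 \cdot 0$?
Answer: $-28983$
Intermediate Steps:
$R = 0$
$P{\left(D \right)} = 0$ ($P{\left(D \right)} = \left(5 + D\right) 0 = 0$)
$r{\left(S,Q \right)} = \frac{1}{2}$ ($r{\left(S,Q \right)} = \frac{1}{0 + 2} = \frac{1}{2}$)
$z{\left(E{\left(-5 \right)},r{\left(-14,5 \right)} \right)} - 29018 = 35 - 29018 = -28983$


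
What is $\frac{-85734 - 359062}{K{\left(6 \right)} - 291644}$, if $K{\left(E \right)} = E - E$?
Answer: $\frac{111199}{72911} \approx 1.5251$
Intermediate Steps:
$K{\left(E \right)} = 0$
$\frac{-85734 - 359062}{K{\left(6 \right)} - 291644} = \frac{-85734 - 359062}{0 - 291644} = - \frac{444796}{-291644} = \left(-444796\right) \left(- \frac{1}{291644}\right) = \frac{111199}{72911}$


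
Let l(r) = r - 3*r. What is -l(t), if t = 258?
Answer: 516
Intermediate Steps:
l(r) = -2*r
-l(t) = -(-2)*258 = -1*(-516) = 516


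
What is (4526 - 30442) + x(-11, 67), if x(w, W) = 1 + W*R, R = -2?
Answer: -26049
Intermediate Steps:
x(w, W) = 1 - 2*W (x(w, W) = 1 + W*(-2) = 1 - 2*W)
(4526 - 30442) + x(-11, 67) = (4526 - 30442) + (1 - 2*67) = -25916 + (1 - 134) = -25916 - 133 = -26049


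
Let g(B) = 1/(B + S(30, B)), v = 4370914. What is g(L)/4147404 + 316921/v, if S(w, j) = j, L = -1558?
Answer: 2047834298979415/28243340190904848 ≈ 0.072507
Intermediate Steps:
g(B) = 1/(2*B) (g(B) = 1/(B + B) = 1/(2*B))
g(L)/4147404 + 316921/v = ((½)/(-1558))/4147404 + 316921/4370914 = ((½)*(-1/1558))*(1/4147404) + 316921*(1/4370914) = -1/3116*1/4147404 + 316921/4370914 = -1/12923310864 + 316921/4370914 = 2047834298979415/28243340190904848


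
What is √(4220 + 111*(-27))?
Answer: √1223 ≈ 34.971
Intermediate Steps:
√(4220 + 111*(-27)) = √(4220 - 2997) = √1223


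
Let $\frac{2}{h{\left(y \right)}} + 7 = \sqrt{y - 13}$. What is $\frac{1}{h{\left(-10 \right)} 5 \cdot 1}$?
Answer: $- \frac{7}{10} + \frac{i \sqrt{23}}{10} \approx -0.7 + 0.47958 i$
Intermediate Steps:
$h{\left(y \right)} = \frac{2}{-7 + \sqrt{-13 + y}}$ ($h{\left(y \right)} = \frac{2}{-7 + \sqrt{y - 13}} = \frac{2}{-7 + \sqrt{-13 + y}}$)
$\frac{1}{h{\left(-10 \right)} 5 \cdot 1} = \frac{1}{\frac{2}{-7 + \sqrt{-13 - 10}} \cdot 5 \cdot 1} = \frac{1}{\frac{2}{-7 + \sqrt{-23}} \cdot 5} = \frac{1}{\frac{2}{-7 + i \sqrt{23}} \cdot 5} = \frac{1}{10 \frac{1}{-7 + i \sqrt{23}}} = - \frac{7}{10} + \frac{i \sqrt{23}}{10}$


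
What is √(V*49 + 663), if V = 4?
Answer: √859 ≈ 29.309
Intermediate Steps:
√(V*49 + 663) = √(4*49 + 663) = √(196 + 663) = √859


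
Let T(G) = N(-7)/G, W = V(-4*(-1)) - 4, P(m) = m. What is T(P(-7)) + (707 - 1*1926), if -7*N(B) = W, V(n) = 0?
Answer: -59735/49 ≈ -1219.1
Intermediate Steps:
W = -4 (W = 0 - 4 = -4)
N(B) = 4/7 (N(B) = -1/7*(-4) = 4/7)
T(G) = 4/(7*G)
T(P(-7)) + (707 - 1*1926) = (4/7)/(-7) + (707 - 1*1926) = (4/7)*(-1/7) + (707 - 1926) = -4/49 - 1219 = -59735/49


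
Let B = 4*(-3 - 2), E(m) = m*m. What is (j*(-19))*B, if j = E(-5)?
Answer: 9500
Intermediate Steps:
E(m) = m²
B = -20 (B = 4*(-5) = -20)
j = 25 (j = (-5)² = 25)
(j*(-19))*B = (25*(-19))*(-20) = -475*(-20) = 9500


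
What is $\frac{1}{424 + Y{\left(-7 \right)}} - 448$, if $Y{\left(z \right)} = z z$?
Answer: $- \frac{211903}{473} \approx -448.0$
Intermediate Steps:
$Y{\left(z \right)} = z^{2}$
$\frac{1}{424 + Y{\left(-7 \right)}} - 448 = \frac{1}{424 + \left(-7\right)^{2}} - 448 = \frac{1}{424 + 49} - 448 = \frac{1}{473} - 448 = - \frac{211903}{473}$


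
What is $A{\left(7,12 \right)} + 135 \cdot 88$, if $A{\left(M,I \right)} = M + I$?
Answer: $11899$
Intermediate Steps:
$A{\left(M,I \right)} = I + M$
$A{\left(7,12 \right)} + 135 \cdot 88 = \left(12 + 7\right) + 135 \cdot 88 = 19 + 11880 = 11899$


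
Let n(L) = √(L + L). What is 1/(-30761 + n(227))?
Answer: -30761/946238667 - √454/946238667 ≈ -3.2531e-5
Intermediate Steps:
n(L) = √2*√L (n(L) = √(2*L) = √2*√L)
1/(-30761 + n(227)) = 1/(-30761 + √2*√227) = 1/(-30761 + √454)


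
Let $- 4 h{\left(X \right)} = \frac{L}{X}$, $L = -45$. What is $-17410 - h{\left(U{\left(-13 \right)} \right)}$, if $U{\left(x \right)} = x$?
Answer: $- \frac{905275}{52} \approx -17409.0$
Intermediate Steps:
$h{\left(X \right)} = \frac{45}{4 X}$ ($h{\left(X \right)} = - \frac{\left(-45\right) \frac{1}{X}}{4} = \frac{45}{4 X}$)
$-17410 - h{\left(U{\left(-13 \right)} \right)} = -17410 - \frac{45}{4 \left(-13\right)} = -17410 - \frac{45}{4} \left(- \frac{1}{13}\right) = -17410 - - \frac{45}{52} = -17410 + \frac{45}{52} = - \frac{905275}{52}$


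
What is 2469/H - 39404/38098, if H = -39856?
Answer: -832274893/759216944 ≈ -1.0962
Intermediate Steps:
2469/H - 39404/38098 = 2469/(-39856) - 39404/38098 = 2469*(-1/39856) - 39404*1/38098 = -2469/39856 - 19702/19049 = -832274893/759216944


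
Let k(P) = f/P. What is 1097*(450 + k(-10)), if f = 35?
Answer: 979621/2 ≈ 4.8981e+5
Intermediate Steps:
k(P) = 35/P
1097*(450 + k(-10)) = 1097*(450 + 35/(-10)) = 1097*(450 + 35*(-⅒)) = 1097*(450 - 7/2) = 1097*(893/2) = 979621/2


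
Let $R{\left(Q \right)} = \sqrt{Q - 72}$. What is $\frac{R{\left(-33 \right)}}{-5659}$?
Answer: $- \frac{i \sqrt{105}}{5659} \approx - 0.0018107 i$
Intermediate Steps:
$R{\left(Q \right)} = \sqrt{-72 + Q}$
$\frac{R{\left(-33 \right)}}{-5659} = \frac{\sqrt{-72 - 33}}{-5659} = \sqrt{-105} \left(- \frac{1}{5659}\right) = i \sqrt{105} \left(- \frac{1}{5659}\right) = - \frac{i \sqrt{105}}{5659}$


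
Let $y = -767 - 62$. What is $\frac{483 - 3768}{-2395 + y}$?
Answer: $\frac{3285}{3224} \approx 1.0189$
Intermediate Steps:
$y = -829$ ($y = -767 - 62 = -829$)
$\frac{483 - 3768}{-2395 + y} = \frac{483 - 3768}{-2395 - 829} = \frac{483 - 3768}{-3224} = \left(-3285\right) \left(- \frac{1}{3224}\right) = \frac{3285}{3224}$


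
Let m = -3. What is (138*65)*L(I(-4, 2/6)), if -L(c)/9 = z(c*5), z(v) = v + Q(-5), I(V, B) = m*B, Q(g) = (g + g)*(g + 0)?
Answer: -3632850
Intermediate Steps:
Q(g) = 2*g² (Q(g) = (2*g)*g = 2*g²)
I(V, B) = -3*B
z(v) = 50 + v (z(v) = v + 2*(-5)² = v + 2*25 = v + 50 = 50 + v)
L(c) = -450 - 45*c (L(c) = -9*(50 + c*5) = -9*(50 + 5*c) = -450 - 45*c)
(138*65)*L(I(-4, 2/6)) = (138*65)*(-450 - (-135)*2/6) = 8970*(-450 - (-135)*2*(⅙)) = 8970*(-450 - (-135)/3) = 8970*(-450 - 45*(-1)) = 8970*(-450 + 45) = 8970*(-405) = -3632850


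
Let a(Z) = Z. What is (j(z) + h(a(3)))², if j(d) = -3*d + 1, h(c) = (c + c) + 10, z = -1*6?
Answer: 1225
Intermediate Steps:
z = -6
h(c) = 10 + 2*c (h(c) = 2*c + 10 = 10 + 2*c)
j(d) = 1 - 3*d
(j(z) + h(a(3)))² = ((1 - 3*(-6)) + (10 + 2*3))² = ((1 + 18) + (10 + 6))² = (19 + 16)² = 35² = 1225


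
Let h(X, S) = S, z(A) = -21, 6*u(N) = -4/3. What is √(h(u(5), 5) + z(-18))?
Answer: 4*I ≈ 4.0*I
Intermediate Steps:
u(N) = -2/9 (u(N) = (-4/3)/6 = (-4*⅓)/6 = (⅙)*(-4/3) = -2/9)
√(h(u(5), 5) + z(-18)) = √(5 - 21) = √(-16) = 4*I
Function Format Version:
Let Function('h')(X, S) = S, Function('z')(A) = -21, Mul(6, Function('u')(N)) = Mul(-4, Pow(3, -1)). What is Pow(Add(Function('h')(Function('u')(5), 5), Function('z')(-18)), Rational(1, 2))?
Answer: Mul(4, I) ≈ Mul(4.0000, I)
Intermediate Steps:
Function('u')(N) = Rational(-2, 9) (Function('u')(N) = Mul(Rational(1, 6), Mul(-4, Pow(3, -1))) = Mul(Rational(1, 6), Mul(-4, Rational(1, 3))) = Mul(Rational(1, 6), Rational(-4, 3)) = Rational(-2, 9))
Pow(Add(Function('h')(Function('u')(5), 5), Function('z')(-18)), Rational(1, 2)) = Pow(Add(5, -21), Rational(1, 2)) = Pow(-16, Rational(1, 2)) = Mul(4, I)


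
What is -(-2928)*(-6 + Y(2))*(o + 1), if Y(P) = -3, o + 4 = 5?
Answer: -52704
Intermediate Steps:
o = 1 (o = -4 + 5 = 1)
-(-2928)*(-6 + Y(2))*(o + 1) = -(-2928)*(-6 - 3)*(1 + 1) = -(-2928)*(-9*2) = -(-2928)*(-18) = -732*72 = -52704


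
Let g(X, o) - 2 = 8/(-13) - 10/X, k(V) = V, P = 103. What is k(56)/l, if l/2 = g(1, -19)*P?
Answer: -13/412 ≈ -0.031553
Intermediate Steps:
g(X, o) = 18/13 - 10/X (g(X, o) = 2 + (8/(-13) - 10/X) = 2 + (8*(-1/13) - 10/X) = 2 + (-8/13 - 10/X) = 18/13 - 10/X)
l = -23072/13 (l = 2*((18/13 - 10/1)*103) = 2*((18/13 - 10*1)*103) = 2*((18/13 - 10)*103) = 2*(-112/13*103) = 2*(-11536/13) = -23072/13 ≈ -1774.8)
k(56)/l = 56/(-23072/13) = 56*(-13/23072) = -13/412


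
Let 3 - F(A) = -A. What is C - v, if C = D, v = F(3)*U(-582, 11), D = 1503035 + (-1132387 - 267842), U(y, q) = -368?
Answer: 105014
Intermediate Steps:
D = 102806 (D = 1503035 - 1400229 = 102806)
F(A) = 3 + A (F(A) = 3 - (-1)*A = 3 + A)
v = -2208 (v = (3 + 3)*(-368) = 6*(-368) = -2208)
C = 102806
C - v = 102806 - 1*(-2208) = 102806 + 2208 = 105014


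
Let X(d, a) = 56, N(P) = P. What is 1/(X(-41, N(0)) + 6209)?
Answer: 1/6265 ≈ 0.00015962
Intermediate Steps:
1/(X(-41, N(0)) + 6209) = 1/(56 + 6209) = 1/6265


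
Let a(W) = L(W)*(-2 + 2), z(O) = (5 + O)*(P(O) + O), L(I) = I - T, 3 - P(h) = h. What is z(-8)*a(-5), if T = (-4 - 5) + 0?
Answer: 0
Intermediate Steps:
T = -9 (T = -9 + 0 = -9)
P(h) = 3 - h
L(I) = 9 + I (L(I) = I - 1*(-9) = I + 9 = 9 + I)
z(O) = 15 + 3*O (z(O) = (5 + O)*((3 - O) + O) = (5 + O)*3 = 15 + 3*O)
a(W) = 0 (a(W) = (9 + W)*(-2 + 2) = (9 + W)*0 = 0)
z(-8)*a(-5) = (15 + 3*(-8))*0 = (15 - 24)*0 = -9*0 = 0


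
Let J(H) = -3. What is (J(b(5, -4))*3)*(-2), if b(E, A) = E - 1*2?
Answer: 18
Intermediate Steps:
b(E, A) = -2 + E (b(E, A) = E - 2 = -2 + E)
(J(b(5, -4))*3)*(-2) = -3*3*(-2) = -9*(-2) = 18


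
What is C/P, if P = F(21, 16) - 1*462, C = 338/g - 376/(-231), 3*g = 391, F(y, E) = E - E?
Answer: -190625/20864151 ≈ -0.0091365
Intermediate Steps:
F(y, E) = 0
g = 391/3 (g = (1/3)*391 = 391/3 ≈ 130.33)
C = 381250/90321 (C = 338/(391/3) - 376/(-231) = 338*(3/391) - 376*(-1/231) = 1014/391 + 376/231 = 381250/90321 ≈ 4.2211)
P = -462 (P = 0 - 1*462 = 0 - 462 = -462)
C/P = (381250/90321)/(-462) = (381250/90321)*(-1/462) = -190625/20864151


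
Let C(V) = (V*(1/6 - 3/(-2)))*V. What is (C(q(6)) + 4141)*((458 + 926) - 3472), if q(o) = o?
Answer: -8771688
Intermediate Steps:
C(V) = 5*V²/3 (C(V) = (V*(1*(⅙) - 3*(-½)))*V = (V*(⅙ + 3/2))*V = (V*(5/3))*V = (5*V/3)*V = 5*V²/3)
(C(q(6)) + 4141)*((458 + 926) - 3472) = ((5/3)*6² + 4141)*((458 + 926) - 3472) = ((5/3)*36 + 4141)*(1384 - 3472) = (60 + 4141)*(-2088) = 4201*(-2088) = -8771688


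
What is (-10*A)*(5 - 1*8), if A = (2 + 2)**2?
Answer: 480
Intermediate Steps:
A = 16 (A = 4**2 = 16)
(-10*A)*(5 - 1*8) = (-10*16)*(5 - 1*8) = -160*(5 - 8) = -160*(-3) = 480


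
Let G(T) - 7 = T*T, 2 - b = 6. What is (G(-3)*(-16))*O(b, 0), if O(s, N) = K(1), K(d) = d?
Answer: -256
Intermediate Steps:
b = -4 (b = 2 - 1*6 = 2 - 6 = -4)
G(T) = 7 + T² (G(T) = 7 + T*T = 7 + T²)
O(s, N) = 1
(G(-3)*(-16))*O(b, 0) = ((7 + (-3)²)*(-16))*1 = ((7 + 9)*(-16))*1 = (16*(-16))*1 = -256*1 = -256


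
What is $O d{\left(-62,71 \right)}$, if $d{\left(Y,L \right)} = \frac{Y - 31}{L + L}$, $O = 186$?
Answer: $- \frac{8649}{71} \approx -121.82$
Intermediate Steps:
$d{\left(Y,L \right)} = \frac{-31 + Y}{2 L}$
$O d{\left(-62,71 \right)} = 186 \frac{-31 - 62}{2 \cdot 71} = 186 \cdot \frac{1}{2} \cdot \frac{1}{71} \left(-93\right) = 186 \left(- \frac{93}{142}\right) = - \frac{8649}{71}$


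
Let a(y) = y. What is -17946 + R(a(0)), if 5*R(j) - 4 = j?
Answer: -89726/5 ≈ -17945.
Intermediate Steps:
R(j) = 4/5 + j/5
-17946 + R(a(0)) = -17946 + (4/5 + (1/5)*0) = -17946 + (4/5 + 0) = -17946 + 4/5 = -89726/5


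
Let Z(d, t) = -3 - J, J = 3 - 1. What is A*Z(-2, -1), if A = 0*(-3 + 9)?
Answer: 0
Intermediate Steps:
J = 2
Z(d, t) = -5 (Z(d, t) = -3 - 1*2 = -3 - 2 = -5)
A = 0 (A = 0*6 = 0)
A*Z(-2, -1) = 0*(-5) = 0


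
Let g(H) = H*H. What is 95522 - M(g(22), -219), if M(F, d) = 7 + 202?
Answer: 95313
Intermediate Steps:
g(H) = H**2
M(F, d) = 209
95522 - M(g(22), -219) = 95522 - 1*209 = 95522 - 209 = 95313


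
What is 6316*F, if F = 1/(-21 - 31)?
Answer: -1579/13 ≈ -121.46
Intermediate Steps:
F = -1/52 (F = 1/(-52) = -1/52 ≈ -0.019231)
6316*F = 6316*(-1/52) = -1579/13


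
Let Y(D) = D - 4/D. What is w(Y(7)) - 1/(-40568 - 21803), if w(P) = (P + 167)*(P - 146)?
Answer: -73976870889/3056179 ≈ -24206.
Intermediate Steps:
Y(D) = D - 4/D
w(P) = (-146 + P)*(167 + P) (w(P) = (167 + P)*(-146 + P) = (-146 + P)*(167 + P))
w(Y(7)) - 1/(-40568 - 21803) = (-24382 + (7 - 4/7)² + 21*(7 - 4/7)) - 1/(-40568 - 21803) = (-24382 + (7 - 4*⅐)² + 21*(7 - 4*⅐)) - 1/(-62371) = (-24382 + (7 - 4/7)² + 21*(7 - 4/7)) - 1*(-1/62371) = (-24382 + (45/7)² + 21*(45/7)) + 1/62371 = (-24382 + 2025/49 + 135) + 1/62371 = -1186078/49 + 1/62371 = -73976870889/3056179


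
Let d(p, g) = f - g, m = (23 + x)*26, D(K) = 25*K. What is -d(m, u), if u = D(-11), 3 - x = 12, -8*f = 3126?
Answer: 463/4 ≈ 115.75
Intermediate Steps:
f = -1563/4 (f = -1/8*3126 = -1563/4 ≈ -390.75)
x = -9 (x = 3 - 1*12 = 3 - 12 = -9)
m = 364 (m = (23 - 9)*26 = 14*26 = 364)
u = -275 (u = 25*(-11) = -275)
d(p, g) = -1563/4 - g
-d(m, u) = -(-1563/4 - 1*(-275)) = -(-1563/4 + 275) = -1*(-463/4) = 463/4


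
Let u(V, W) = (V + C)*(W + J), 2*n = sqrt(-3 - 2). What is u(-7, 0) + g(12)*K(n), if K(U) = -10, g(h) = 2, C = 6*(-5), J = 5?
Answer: -205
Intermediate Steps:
C = -30
n = I*sqrt(5)/2 (n = sqrt(-3 - 2)/2 = sqrt(-5)/2 = (I*sqrt(5))/2 = I*sqrt(5)/2 ≈ 1.118*I)
u(V, W) = (-30 + V)*(5 + W) (u(V, W) = (V - 30)*(W + 5) = (-30 + V)*(5 + W))
u(-7, 0) + g(12)*K(n) = (-150 - 30*0 + 5*(-7) - 7*0) + 2*(-10) = (-150 + 0 - 35 + 0) - 20 = -185 - 20 = -205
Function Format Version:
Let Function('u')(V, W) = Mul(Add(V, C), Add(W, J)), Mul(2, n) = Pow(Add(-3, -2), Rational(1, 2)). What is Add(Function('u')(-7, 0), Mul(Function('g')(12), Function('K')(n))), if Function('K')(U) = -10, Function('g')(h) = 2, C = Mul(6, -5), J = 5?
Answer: -205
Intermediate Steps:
C = -30
n = Mul(Rational(1, 2), I, Pow(5, Rational(1, 2))) (n = Mul(Rational(1, 2), Pow(Add(-3, -2), Rational(1, 2))) = Mul(Rational(1, 2), Pow(-5, Rational(1, 2))) = Mul(Rational(1, 2), Mul(I, Pow(5, Rational(1, 2)))) = Mul(Rational(1, 2), I, Pow(5, Rational(1, 2))) ≈ Mul(1.1180, I))
Function('u')(V, W) = Mul(Add(-30, V), Add(5, W)) (Function('u')(V, W) = Mul(Add(V, -30), Add(W, 5)) = Mul(Add(-30, V), Add(5, W)))
Add(Function('u')(-7, 0), Mul(Function('g')(12), Function('K')(n))) = Add(Add(-150, Mul(-30, 0), Mul(5, -7), Mul(-7, 0)), Mul(2, -10)) = Add(Add(-150, 0, -35, 0), -20) = Add(-185, -20) = -205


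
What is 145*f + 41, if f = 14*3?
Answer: 6131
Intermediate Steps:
f = 42
145*f + 41 = 145*42 + 41 = 6090 + 41 = 6131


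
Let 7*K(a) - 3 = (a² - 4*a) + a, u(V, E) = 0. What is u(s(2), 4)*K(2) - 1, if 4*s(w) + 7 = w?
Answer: -1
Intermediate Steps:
s(w) = -7/4 + w/4
K(a) = 3/7 - 3*a/7 + a²/7 (K(a) = 3/7 + ((a² - 4*a) + a)/7 = 3/7 + (a² - 3*a)/7 = 3/7 + (-3*a/7 + a²/7) = 3/7 - 3*a/7 + a²/7)
u(s(2), 4)*K(2) - 1 = 0*(3/7 - 3/7*2 + (⅐)*2²) - 1 = 0*(3/7 - 6/7 + (⅐)*4) - 1 = 0*(3/7 - 6/7 + 4/7) - 1 = 0*(⅐) - 1 = 0 - 1 = -1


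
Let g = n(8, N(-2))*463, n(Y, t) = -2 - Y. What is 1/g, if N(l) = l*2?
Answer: -1/4630 ≈ -0.00021598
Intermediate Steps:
N(l) = 2*l
g = -4630 (g = (-2 - 1*8)*463 = (-2 - 8)*463 = -10*463 = -4630)
1/g = 1/(-4630) = -1/4630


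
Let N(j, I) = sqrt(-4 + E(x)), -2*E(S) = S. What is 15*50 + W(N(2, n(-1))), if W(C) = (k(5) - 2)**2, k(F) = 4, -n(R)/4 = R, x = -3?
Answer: 754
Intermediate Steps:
n(R) = -4*R
E(S) = -S/2
N(j, I) = I*sqrt(10)/2 (N(j, I) = sqrt(-4 - 1/2*(-3)) = sqrt(-4 + 3/2) = sqrt(-5/2) = I*sqrt(10)/2)
W(C) = 4 (W(C) = (4 - 2)**2 = 2**2 = 4)
15*50 + W(N(2, n(-1))) = 15*50 + 4 = 750 + 4 = 754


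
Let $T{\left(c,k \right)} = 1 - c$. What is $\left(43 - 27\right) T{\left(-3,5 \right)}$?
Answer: $64$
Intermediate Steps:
$\left(43 - 27\right) T{\left(-3,5 \right)} = \left(43 - 27\right) \left(1 - -3\right) = 16 \left(1 + 3\right) = 16 \cdot 4 = 64$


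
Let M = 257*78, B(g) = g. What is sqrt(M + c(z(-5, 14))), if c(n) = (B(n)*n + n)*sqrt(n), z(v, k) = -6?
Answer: sqrt(20046 + 30*I*sqrt(6)) ≈ 141.58 + 0.2595*I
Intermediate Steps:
c(n) = sqrt(n)*(n + n**2) (c(n) = (n*n + n)*sqrt(n) = (n**2 + n)*sqrt(n) = (n + n**2)*sqrt(n) = sqrt(n)*(n + n**2))
M = 20046
sqrt(M + c(z(-5, 14))) = sqrt(20046 + (-6)**(3/2)*(1 - 6)) = sqrt(20046 - 6*I*sqrt(6)*(-5)) = sqrt(20046 + 30*I*sqrt(6))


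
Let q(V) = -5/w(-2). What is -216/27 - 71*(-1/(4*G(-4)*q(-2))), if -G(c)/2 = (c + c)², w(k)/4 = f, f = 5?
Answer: -953/128 ≈ -7.4453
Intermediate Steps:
w(k) = 20 (w(k) = 4*5 = 20)
G(c) = -8*c² (G(c) = -2*(c + c)² = -2*4*c² = -8*c²)
q(V) = -¼ (q(V) = -5/20 = -5*1/20 = -¼)
-216/27 - 71*(-1/(4*G(-4)*q(-2))) = -216/27 - 71/((-8*(-4)²*(-4))*(-¼)) = -216*1/27 - 71/((-8*16*(-4))*(-¼)) = -8 - 71/(-128*(-4)*(-¼)) = -8 - 71/(512*(-¼)) = -8 - 71/(-128) = -8 - 71*(-1/128) = -8 + 71/128 = -953/128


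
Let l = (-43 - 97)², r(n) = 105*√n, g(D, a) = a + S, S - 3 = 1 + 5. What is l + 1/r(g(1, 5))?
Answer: 19600 + √14/1470 ≈ 19600.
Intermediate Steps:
S = 9 (S = 3 + (1 + 5) = 3 + 6 = 9)
g(D, a) = 9 + a (g(D, a) = a + 9 = 9 + a)
l = 19600 (l = (-140)² = 19600)
l + 1/r(g(1, 5)) = 19600 + 1/(105*√(9 + 5)) = 19600 + 1/(105*√14) = 19600 + √14/1470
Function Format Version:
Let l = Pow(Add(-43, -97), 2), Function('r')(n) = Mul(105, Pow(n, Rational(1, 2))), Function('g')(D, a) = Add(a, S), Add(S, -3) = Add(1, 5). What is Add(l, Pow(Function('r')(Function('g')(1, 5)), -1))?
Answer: Add(19600, Mul(Rational(1, 1470), Pow(14, Rational(1, 2)))) ≈ 19600.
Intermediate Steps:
S = 9 (S = Add(3, Add(1, 5)) = Add(3, 6) = 9)
Function('g')(D, a) = Add(9, a) (Function('g')(D, a) = Add(a, 9) = Add(9, a))
l = 19600 (l = Pow(-140, 2) = 19600)
Add(l, Pow(Function('r')(Function('g')(1, 5)), -1)) = Add(19600, Pow(Mul(105, Pow(Add(9, 5), Rational(1, 2))), -1)) = Add(19600, Pow(Mul(105, Pow(14, Rational(1, 2))), -1)) = Add(19600, Mul(Rational(1, 1470), Pow(14, Rational(1, 2))))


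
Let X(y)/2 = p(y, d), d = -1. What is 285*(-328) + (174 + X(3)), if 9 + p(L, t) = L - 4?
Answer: -93326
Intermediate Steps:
p(L, t) = -13 + L (p(L, t) = -9 + (L - 4) = -9 + (-4 + L) = -13 + L)
X(y) = -26 + 2*y (X(y) = 2*(-13 + y) = -26 + 2*y)
285*(-328) + (174 + X(3)) = 285*(-328) + (174 + (-26 + 2*3)) = -93480 + (174 + (-26 + 6)) = -93480 + (174 - 20) = -93480 + 154 = -93326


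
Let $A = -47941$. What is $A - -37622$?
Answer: $-10319$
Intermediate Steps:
$A - -37622 = -47941 - -37622 = -47941 + 37622 = -10319$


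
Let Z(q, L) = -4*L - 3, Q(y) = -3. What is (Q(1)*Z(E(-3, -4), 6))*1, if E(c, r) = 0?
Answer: 81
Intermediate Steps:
Z(q, L) = -3 - 4*L
(Q(1)*Z(E(-3, -4), 6))*1 = -3*(-3 - 4*6)*1 = -3*(-3 - 24)*1 = -3*(-27)*1 = 81*1 = 81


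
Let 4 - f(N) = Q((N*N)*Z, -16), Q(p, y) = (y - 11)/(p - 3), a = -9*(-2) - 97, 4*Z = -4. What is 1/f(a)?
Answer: 6244/24949 ≈ 0.25027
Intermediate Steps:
Z = -1 (Z = (1/4)*(-4) = -1)
a = -79 (a = 18 - 97 = -79)
Q(p, y) = (-11 + y)/(-3 + p)
f(N) = 4 + 27/(-3 - N**2) (f(N) = 4 - (-11 - 16)/(-3 + (N*N)*(-1)) = 4 - (-27)/(-3 + N**2*(-1)) = 4 - (-27)/(-3 - N**2) = 4 + 27/(-3 - N**2))
1/f(a) = 1/((-15 + 4*(-79)**2)/(3 + (-79)**2)) = 1/((-15 + 4*6241)/(3 + 6241)) = 1/((-15 + 24964)/6244) = 1/((1/6244)*24949) = 1/(24949/6244) = 6244/24949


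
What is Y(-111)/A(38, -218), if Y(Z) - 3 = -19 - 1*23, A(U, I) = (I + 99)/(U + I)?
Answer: -7020/119 ≈ -58.992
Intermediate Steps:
A(U, I) = (99 + I)/(I + U)
Y(Z) = -39 (Y(Z) = 3 + (-19 - 1*23) = 3 + (-19 - 23) = 3 - 42 = -39)
Y(-111)/A(38, -218) = -39*(-218 + 38)/(99 - 218) = -39/(-119/(-180)) = -39/((-1/180*(-119))) = -39/119/180 = -39*180/119 = -7020/119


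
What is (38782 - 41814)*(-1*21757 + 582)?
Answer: 64202600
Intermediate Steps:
(38782 - 41814)*(-1*21757 + 582) = -3032*(-21757 + 582) = -3032*(-21175) = 64202600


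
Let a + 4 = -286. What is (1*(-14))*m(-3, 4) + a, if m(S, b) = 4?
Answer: -346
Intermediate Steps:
a = -290 (a = -4 - 286 = -290)
(1*(-14))*m(-3, 4) + a = (1*(-14))*4 - 290 = -14*4 - 290 = -56 - 290 = -346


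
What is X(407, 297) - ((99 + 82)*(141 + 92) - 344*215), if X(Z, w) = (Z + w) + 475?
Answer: 32966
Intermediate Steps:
X(Z, w) = 475 + Z + w
X(407, 297) - ((99 + 82)*(141 + 92) - 344*215) = (475 + 407 + 297) - ((99 + 82)*(141 + 92) - 344*215) = 1179 - (181*233 - 73960) = 1179 - (42173 - 73960) = 1179 - 1*(-31787) = 1179 + 31787 = 32966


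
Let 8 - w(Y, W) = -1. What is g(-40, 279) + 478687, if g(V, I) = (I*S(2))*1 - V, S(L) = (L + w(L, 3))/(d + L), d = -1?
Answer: 481796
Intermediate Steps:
w(Y, W) = 9 (w(Y, W) = 8 - 1*(-1) = 8 + 1 = 9)
S(L) = (9 + L)/(-1 + L) (S(L) = (L + 9)/(-1 + L) = (9 + L)/(-1 + L))
g(V, I) = -V + 11*I (g(V, I) = (I*((9 + 2)/(-1 + 2)))*1 - V = (I*(11/1))*1 - V = (I*(1*11))*1 - V = (I*11)*1 - V = (11*I)*1 - V = 11*I - V = -V + 11*I)
g(-40, 279) + 478687 = (-1*(-40) + 11*279) + 478687 = (40 + 3069) + 478687 = 3109 + 478687 = 481796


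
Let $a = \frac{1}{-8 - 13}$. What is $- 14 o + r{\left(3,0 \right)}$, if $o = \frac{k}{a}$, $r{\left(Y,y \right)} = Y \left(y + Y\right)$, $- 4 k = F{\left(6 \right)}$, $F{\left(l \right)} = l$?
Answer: $-432$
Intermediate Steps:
$a = - \frac{1}{21}$ ($a = \frac{1}{-21} = - \frac{1}{21} \approx -0.047619$)
$k = - \frac{3}{2}$ ($k = \left(- \frac{1}{4}\right) 6 = - \frac{3}{2} \approx -1.5$)
$r{\left(Y,y \right)} = Y \left(Y + y\right)$
$o = \frac{63}{2}$ ($o = - \frac{3}{2 \left(- \frac{1}{21}\right)} = \left(- \frac{3}{2}\right) \left(-21\right) = \frac{63}{2} \approx 31.5$)
$- 14 o + r{\left(3,0 \right)} = \left(-14\right) \frac{63}{2} + 3 \left(3 + 0\right) = -441 + 3 \cdot 3 = -441 + 9 = -432$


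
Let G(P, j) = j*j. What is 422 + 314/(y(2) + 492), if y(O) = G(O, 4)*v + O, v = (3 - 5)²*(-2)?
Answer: 77383/183 ≈ 422.86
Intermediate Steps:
G(P, j) = j²
v = -8 (v = (-2)²*(-2) = 4*(-2) = -8)
y(O) = -128 + O (y(O) = 4²*(-8) + O = 16*(-8) + O = -128 + O)
422 + 314/(y(2) + 492) = 422 + 314/((-128 + 2) + 492) = 422 + 314/(-126 + 492) = 422 + 314/366 = 422 + (1/366)*314 = 422 + 157/183 = 77383/183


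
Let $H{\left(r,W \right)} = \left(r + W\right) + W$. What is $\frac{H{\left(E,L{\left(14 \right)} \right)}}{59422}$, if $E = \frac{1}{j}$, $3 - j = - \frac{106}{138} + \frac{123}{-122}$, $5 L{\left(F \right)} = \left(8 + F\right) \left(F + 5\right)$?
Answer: $\frac{16827571}{5972950885} \approx 0.0028173$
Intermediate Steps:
$L{\left(F \right)} = \frac{\left(5 + F\right) \left(8 + F\right)}{5}$ ($L{\left(F \right)} = \frac{\left(8 + F\right) \left(F + 5\right)}{5} = \frac{\left(8 + F\right) \left(5 + F\right)}{5} = \frac{\left(5 + F\right) \left(8 + F\right)}{5}$)
$j = \frac{40207}{8418}$ ($j = 3 - \left(- \frac{106}{138} + \frac{123}{-122}\right) = 3 - \left(\left(-106\right) \frac{1}{138} + 123 \left(- \frac{1}{122}\right)\right) = 3 - \left(- \frac{53}{69} - \frac{123}{122}\right) = 3 - - \frac{14953}{8418} = 3 + \frac{14953}{8418} = \frac{40207}{8418} \approx 4.7763$)
$E = \frac{8418}{40207}$ ($E = \frac{1}{\frac{40207}{8418}} = \frac{8418}{40207} \approx 0.20937$)
$H{\left(r,W \right)} = r + 2 W$ ($H{\left(r,W \right)} = \left(W + r\right) + W = r + 2 W$)
$\frac{H{\left(E,L{\left(14 \right)} \right)}}{59422} = \frac{\frac{8418}{40207} + 2 \left(8 + \frac{14^{2}}{5} + \frac{13}{5} \cdot 14\right)}{59422} = \left(\frac{8418}{40207} + 2 \left(8 + \frac{1}{5} \cdot 196 + \frac{182}{5}\right)\right) \frac{1}{59422} = \left(\frac{8418}{40207} + 2 \left(8 + \frac{196}{5} + \frac{182}{5}\right)\right) \frac{1}{59422} = \left(\frac{8418}{40207} + 2 \cdot \frac{418}{5}\right) \frac{1}{59422} = \left(\frac{8418}{40207} + \frac{836}{5}\right) \frac{1}{59422} = \frac{33655142}{201035} \cdot \frac{1}{59422} = \frac{16827571}{5972950885}$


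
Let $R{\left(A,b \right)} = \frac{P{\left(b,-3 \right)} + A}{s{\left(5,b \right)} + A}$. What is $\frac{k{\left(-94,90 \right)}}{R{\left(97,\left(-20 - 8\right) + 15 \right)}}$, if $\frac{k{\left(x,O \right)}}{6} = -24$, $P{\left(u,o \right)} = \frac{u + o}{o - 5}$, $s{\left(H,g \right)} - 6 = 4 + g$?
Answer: $- \frac{1504}{11} \approx -136.73$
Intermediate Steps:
$s{\left(H,g \right)} = 10 + g$ ($s{\left(H,g \right)} = 6 + \left(4 + g\right) = 10 + g$)
$P{\left(u,o \right)} = \frac{o + u}{-5 + o}$
$R{\left(A,b \right)} = \frac{\frac{3}{8} + A - \frac{b}{8}}{10 + A + b}$ ($R{\left(A,b \right)} = \frac{\frac{-3 + b}{-5 - 3} + A}{\left(10 + b\right) + A} = \frac{\frac{-3 + b}{-8} + A}{10 + A + b} = \frac{- \frac{-3 + b}{8} + A}{10 + A + b} = \frac{\left(\frac{3}{8} - \frac{b}{8}\right) + A}{10 + A + b} = \frac{\frac{3}{8} + A - \frac{b}{8}}{10 + A + b}$)
$k{\left(x,O \right)} = -144$ ($k{\left(x,O \right)} = 6 \left(-24\right) = -144$)
$\frac{k{\left(-94,90 \right)}}{R{\left(97,\left(-20 - 8\right) + 15 \right)}} = - \frac{144}{\frac{1}{10 + 97 + \left(\left(-20 - 8\right) + 15\right)} \left(\frac{3}{8} + 97 - \frac{\left(-20 - 8\right) + 15}{8}\right)} = - \frac{144}{\frac{1}{10 + 97 + \left(-28 + 15\right)} \left(\frac{3}{8} + 97 - \frac{-28 + 15}{8}\right)} = - \frac{144}{\frac{1}{10 + 97 - 13} \left(\frac{3}{8} + 97 - - \frac{13}{8}\right)} = - \frac{144}{\frac{1}{94} \left(\frac{3}{8} + 97 + \frac{13}{8}\right)} = - \frac{144}{\frac{1}{94} \cdot 99} = - \frac{144}{\frac{99}{94}} = \left(-144\right) \frac{94}{99} = - \frac{1504}{11}$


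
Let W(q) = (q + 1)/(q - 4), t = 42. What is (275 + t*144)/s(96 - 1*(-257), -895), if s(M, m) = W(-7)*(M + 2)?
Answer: 69553/2130 ≈ 32.654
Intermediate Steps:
W(q) = (1 + q)/(-4 + q)
s(M, m) = 12/11 + 6*M/11 (s(M, m) = ((1 - 7)/(-4 - 7))*(M + 2) = (-6/(-11))*(2 + M) = (-1/11*(-6))*(2 + M) = 6*(2 + M)/11 = 12/11 + 6*M/11)
(275 + t*144)/s(96 - 1*(-257), -895) = (275 + 42*144)/(12/11 + 6*(96 - 1*(-257))/11) = (275 + 6048)/(12/11 + 6*(96 + 257)/11) = 6323/(12/11 + (6/11)*353) = 6323/(12/11 + 2118/11) = 6323/(2130/11) = 6323*(11/2130) = 69553/2130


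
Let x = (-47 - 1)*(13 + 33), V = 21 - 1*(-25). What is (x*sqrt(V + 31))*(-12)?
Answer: 26496*sqrt(77) ≈ 2.3250e+5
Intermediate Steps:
V = 46 (V = 21 + 25 = 46)
x = -2208 (x = -48*46 = -2208)
(x*sqrt(V + 31))*(-12) = -2208*sqrt(46 + 31)*(-12) = -2208*sqrt(77)*(-12) = 26496*sqrt(77)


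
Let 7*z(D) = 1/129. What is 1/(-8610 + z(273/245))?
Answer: -903/7774829 ≈ -0.00011614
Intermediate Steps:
z(D) = 1/903 (z(D) = (⅐)/129 = (⅐)*(1/129) = 1/903)
1/(-8610 + z(273/245)) = 1/(-8610 + 1/903) = 1/(-7774829/903) = -903/7774829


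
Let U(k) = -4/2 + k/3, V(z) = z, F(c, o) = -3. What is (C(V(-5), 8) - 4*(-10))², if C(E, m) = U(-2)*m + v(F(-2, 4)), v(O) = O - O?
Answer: 3136/9 ≈ 348.44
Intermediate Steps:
v(O) = 0
U(k) = -2 + k/3 (U(k) = -4*½ + k*(⅓) = -2 + k/3)
C(E, m) = -8*m/3 (C(E, m) = (-2 + (⅓)*(-2))*m + 0 = (-2 - ⅔)*m + 0 = -8*m/3 + 0 = -8*m/3)
(C(V(-5), 8) - 4*(-10))² = (-8/3*8 - 4*(-10))² = (-64/3 + 40)² = (56/3)² = 3136/9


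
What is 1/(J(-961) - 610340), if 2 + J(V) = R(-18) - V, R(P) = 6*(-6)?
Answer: -1/609417 ≈ -1.6409e-6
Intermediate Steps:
R(P) = -36
J(V) = -38 - V (J(V) = -2 + (-36 - V) = -38 - V)
1/(J(-961) - 610340) = 1/((-38 - 1*(-961)) - 610340) = 1/((-38 + 961) - 610340) = 1/(923 - 610340) = 1/(-609417) = -1/609417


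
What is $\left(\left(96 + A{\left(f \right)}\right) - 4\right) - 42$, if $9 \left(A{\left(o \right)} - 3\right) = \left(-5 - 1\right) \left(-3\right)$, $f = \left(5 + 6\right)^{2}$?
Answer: $55$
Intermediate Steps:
$f = 121$ ($f = 11^{2} = 121$)
$A{\left(o \right)} = 5$ ($A{\left(o \right)} = 3 + \frac{\left(-5 - 1\right) \left(-3\right)}{9} = 3 + \frac{\left(-6\right) \left(-3\right)}{9} = 3 + \frac{1}{9} \cdot 18 = 3 + 2 = 5$)
$\left(\left(96 + A{\left(f \right)}\right) - 4\right) - 42 = \left(\left(96 + 5\right) - 4\right) - 42 = \left(101 - 4\right) - 42 = 97 - 42 = 55$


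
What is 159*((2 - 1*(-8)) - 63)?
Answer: -8427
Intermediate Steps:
159*((2 - 1*(-8)) - 63) = 159*((2 + 8) - 63) = 159*(10 - 63) = 159*(-53) = -8427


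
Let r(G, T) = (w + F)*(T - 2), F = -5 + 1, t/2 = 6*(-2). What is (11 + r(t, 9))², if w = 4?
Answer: 121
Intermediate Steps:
t = -24 (t = 2*(6*(-2)) = 2*(-12) = -24)
F = -4
r(G, T) = 0 (r(G, T) = (4 - 4)*(T - 2) = 0*(-2 + T) = 0)
(11 + r(t, 9))² = (11 + 0)² = 11² = 121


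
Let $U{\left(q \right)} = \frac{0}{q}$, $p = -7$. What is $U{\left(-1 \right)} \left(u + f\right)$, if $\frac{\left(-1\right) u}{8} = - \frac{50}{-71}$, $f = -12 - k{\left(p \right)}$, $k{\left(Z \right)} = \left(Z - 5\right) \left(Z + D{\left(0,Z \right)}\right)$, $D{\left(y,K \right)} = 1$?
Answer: $0$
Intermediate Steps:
$k{\left(Z \right)} = \left(1 + Z\right) \left(-5 + Z\right)$ ($k{\left(Z \right)} = \left(Z - 5\right) \left(Z + 1\right) = \left(-5 + Z\right) \left(1 + Z\right) = \left(1 + Z\right) \left(-5 + Z\right)$)
$f = -84$ ($f = -12 - \left(-5 + \left(-7\right)^{2} - -28\right) = -12 - \left(-5 + 49 + 28\right) = -12 - 72 = -84$)
$U{\left(q \right)} = 0$
$u = - \frac{400}{71}$ ($u = - 8 \left(- \frac{50}{-71}\right) = - 8 \left(\left(-50\right) \left(- \frac{1}{71}\right)\right) = \left(-8\right) \frac{50}{71} = - \frac{400}{71} \approx -5.6338$)
$U{\left(-1 \right)} \left(u + f\right) = 0 \left(- \frac{400}{71} - 84\right) = 0 \left(- \frac{6364}{71}\right) = 0$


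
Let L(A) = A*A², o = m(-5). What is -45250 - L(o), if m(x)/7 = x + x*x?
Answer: -2789250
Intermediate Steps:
m(x) = 7*x + 7*x² (m(x) = 7*(x + x*x) = 7*(x + x²) = 7*x + 7*x²)
o = 140 (o = 7*(-5)*(1 - 5) = 7*(-5)*(-4) = 140)
L(A) = A³
-45250 - L(o) = -45250 - 1*140³ = -45250 - 1*2744000 = -45250 - 2744000 = -2789250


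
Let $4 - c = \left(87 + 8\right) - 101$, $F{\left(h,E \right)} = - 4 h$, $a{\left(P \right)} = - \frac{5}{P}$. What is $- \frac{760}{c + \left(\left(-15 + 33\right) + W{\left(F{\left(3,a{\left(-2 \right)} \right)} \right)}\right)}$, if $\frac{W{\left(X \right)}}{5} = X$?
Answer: $\frac{95}{4} \approx 23.75$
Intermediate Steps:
$W{\left(X \right)} = 5 X$
$c = 10$ ($c = 4 - \left(\left(87 + 8\right) - 101\right) = 4 - \left(95 - 101\right) = 4 - -6 = 4 + 6 = 10$)
$- \frac{760}{c + \left(\left(-15 + 33\right) + W{\left(F{\left(3,a{\left(-2 \right)} \right)} \right)}\right)} = - \frac{760}{10 + \left(\left(-15 + 33\right) + 5 \left(\left(-4\right) 3\right)\right)} = - \frac{760}{10 + \left(18 + 5 \left(-12\right)\right)} = - \frac{760}{10 + \left(18 - 60\right)} = - \frac{760}{10 - 42} = - \frac{760}{-32} = \left(-760\right) \left(- \frac{1}{32}\right) = \frac{95}{4}$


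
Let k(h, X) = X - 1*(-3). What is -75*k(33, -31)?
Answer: 2100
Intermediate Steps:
k(h, X) = 3 + X (k(h, X) = X + 3 = 3 + X)
-75*k(33, -31) = -75*(3 - 31) = -75*(-28) = 2100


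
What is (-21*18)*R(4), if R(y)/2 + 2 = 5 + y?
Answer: -5292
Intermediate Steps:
R(y) = 6 + 2*y (R(y) = -4 + 2*(5 + y) = -4 + (10 + 2*y) = 6 + 2*y)
(-21*18)*R(4) = (-21*18)*(6 + 2*4) = -378*(6 + 8) = -378*14 = -5292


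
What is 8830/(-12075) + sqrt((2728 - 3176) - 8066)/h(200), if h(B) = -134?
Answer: -1766/2415 - 3*I*sqrt(946)/134 ≈ -0.73126 - 0.68859*I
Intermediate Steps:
8830/(-12075) + sqrt((2728 - 3176) - 8066)/h(200) = 8830/(-12075) + sqrt((2728 - 3176) - 8066)/(-134) = 8830*(-1/12075) + sqrt(-448 - 8066)*(-1/134) = -1766/2415 + sqrt(-8514)*(-1/134) = -1766/2415 + (3*I*sqrt(946))*(-1/134) = -1766/2415 - 3*I*sqrt(946)/134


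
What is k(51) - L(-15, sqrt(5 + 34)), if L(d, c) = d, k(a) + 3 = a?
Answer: 63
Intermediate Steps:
k(a) = -3 + a
k(51) - L(-15, sqrt(5 + 34)) = (-3 + 51) - 1*(-15) = 48 + 15 = 63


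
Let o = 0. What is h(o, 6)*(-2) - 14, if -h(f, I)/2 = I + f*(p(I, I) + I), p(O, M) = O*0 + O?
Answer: 10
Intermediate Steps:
p(O, M) = O (p(O, M) = 0 + O = O)
h(f, I) = -2*I - 4*I*f (h(f, I) = -2*(I + f*(I + I)) = -2*(I + f*(2*I)) = -2*(I + 2*I*f) = -2*I - 4*I*f)
h(o, 6)*(-2) - 14 = (2*6*(-1 - 2*0))*(-2) - 14 = (2*6*(-1 + 0))*(-2) - 14 = (2*6*(-1))*(-2) - 14 = -12*(-2) - 14 = 24 - 14 = 10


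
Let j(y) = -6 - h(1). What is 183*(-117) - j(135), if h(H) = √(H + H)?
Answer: -21405 + √2 ≈ -21404.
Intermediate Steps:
h(H) = √2*√H (h(H) = √(2*H) = √2*√H)
j(y) = -6 - √2 (j(y) = -6 - √2*√1 = -6 - √2)
183*(-117) - j(135) = 183*(-117) - (-6 - √2) = -21411 + (6 + √2) = -21405 + √2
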